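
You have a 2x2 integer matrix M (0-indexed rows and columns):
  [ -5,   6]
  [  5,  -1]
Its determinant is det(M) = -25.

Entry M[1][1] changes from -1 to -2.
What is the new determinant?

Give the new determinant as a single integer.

det is linear in row 1: changing M[1][1] by delta changes det by delta * cofactor(1,1).
Cofactor C_11 = (-1)^(1+1) * minor(1,1) = -5
Entry delta = -2 - -1 = -1
Det delta = -1 * -5 = 5
New det = -25 + 5 = -20

Answer: -20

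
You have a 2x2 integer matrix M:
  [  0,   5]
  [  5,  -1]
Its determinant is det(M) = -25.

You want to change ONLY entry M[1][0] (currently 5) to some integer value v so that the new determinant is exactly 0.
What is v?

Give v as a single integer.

det is linear in entry M[1][0]: det = old_det + (v - 5) * C_10
Cofactor C_10 = -5
Want det = 0: -25 + (v - 5) * -5 = 0
  (v - 5) = 25 / -5 = -5
  v = 5 + (-5) = 0

Answer: 0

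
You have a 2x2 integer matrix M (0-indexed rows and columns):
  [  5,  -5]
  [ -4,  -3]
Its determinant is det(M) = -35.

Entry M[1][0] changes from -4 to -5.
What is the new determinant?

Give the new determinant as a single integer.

det is linear in row 1: changing M[1][0] by delta changes det by delta * cofactor(1,0).
Cofactor C_10 = (-1)^(1+0) * minor(1,0) = 5
Entry delta = -5 - -4 = -1
Det delta = -1 * 5 = -5
New det = -35 + -5 = -40

Answer: -40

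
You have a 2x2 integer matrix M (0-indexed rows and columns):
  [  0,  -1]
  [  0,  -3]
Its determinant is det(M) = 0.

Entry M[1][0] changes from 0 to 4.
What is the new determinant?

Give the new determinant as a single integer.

det is linear in row 1: changing M[1][0] by delta changes det by delta * cofactor(1,0).
Cofactor C_10 = (-1)^(1+0) * minor(1,0) = 1
Entry delta = 4 - 0 = 4
Det delta = 4 * 1 = 4
New det = 0 + 4 = 4

Answer: 4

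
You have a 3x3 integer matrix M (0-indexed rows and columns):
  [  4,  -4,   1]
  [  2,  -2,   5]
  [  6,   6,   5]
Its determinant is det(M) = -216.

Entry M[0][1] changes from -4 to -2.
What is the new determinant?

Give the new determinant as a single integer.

Answer: -176

Derivation:
det is linear in row 0: changing M[0][1] by delta changes det by delta * cofactor(0,1).
Cofactor C_01 = (-1)^(0+1) * minor(0,1) = 20
Entry delta = -2 - -4 = 2
Det delta = 2 * 20 = 40
New det = -216 + 40 = -176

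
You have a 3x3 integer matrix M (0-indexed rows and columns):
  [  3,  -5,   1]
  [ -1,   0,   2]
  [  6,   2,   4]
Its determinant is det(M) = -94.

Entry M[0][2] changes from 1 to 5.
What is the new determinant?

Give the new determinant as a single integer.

Answer: -102

Derivation:
det is linear in row 0: changing M[0][2] by delta changes det by delta * cofactor(0,2).
Cofactor C_02 = (-1)^(0+2) * minor(0,2) = -2
Entry delta = 5 - 1 = 4
Det delta = 4 * -2 = -8
New det = -94 + -8 = -102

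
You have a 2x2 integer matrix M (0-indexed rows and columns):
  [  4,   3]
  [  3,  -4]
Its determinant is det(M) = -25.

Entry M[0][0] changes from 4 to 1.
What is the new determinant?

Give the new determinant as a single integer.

Answer: -13

Derivation:
det is linear in row 0: changing M[0][0] by delta changes det by delta * cofactor(0,0).
Cofactor C_00 = (-1)^(0+0) * minor(0,0) = -4
Entry delta = 1 - 4 = -3
Det delta = -3 * -4 = 12
New det = -25 + 12 = -13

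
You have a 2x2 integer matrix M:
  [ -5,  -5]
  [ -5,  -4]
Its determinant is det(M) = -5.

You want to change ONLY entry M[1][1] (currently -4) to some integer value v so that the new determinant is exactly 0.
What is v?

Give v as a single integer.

det is linear in entry M[1][1]: det = old_det + (v - -4) * C_11
Cofactor C_11 = -5
Want det = 0: -5 + (v - -4) * -5 = 0
  (v - -4) = 5 / -5 = -1
  v = -4 + (-1) = -5

Answer: -5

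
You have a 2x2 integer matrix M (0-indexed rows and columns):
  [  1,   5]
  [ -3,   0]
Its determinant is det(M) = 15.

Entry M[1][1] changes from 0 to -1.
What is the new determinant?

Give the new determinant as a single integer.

Answer: 14

Derivation:
det is linear in row 1: changing M[1][1] by delta changes det by delta * cofactor(1,1).
Cofactor C_11 = (-1)^(1+1) * minor(1,1) = 1
Entry delta = -1 - 0 = -1
Det delta = -1 * 1 = -1
New det = 15 + -1 = 14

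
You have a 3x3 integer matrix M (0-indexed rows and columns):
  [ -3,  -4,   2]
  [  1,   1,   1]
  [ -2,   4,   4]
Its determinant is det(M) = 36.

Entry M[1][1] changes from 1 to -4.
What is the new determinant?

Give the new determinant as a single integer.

det is linear in row 1: changing M[1][1] by delta changes det by delta * cofactor(1,1).
Cofactor C_11 = (-1)^(1+1) * minor(1,1) = -8
Entry delta = -4 - 1 = -5
Det delta = -5 * -8 = 40
New det = 36 + 40 = 76

Answer: 76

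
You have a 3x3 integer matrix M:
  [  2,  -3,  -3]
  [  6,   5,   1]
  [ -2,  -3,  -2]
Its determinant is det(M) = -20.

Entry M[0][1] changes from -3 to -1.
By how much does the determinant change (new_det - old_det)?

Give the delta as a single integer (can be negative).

Cofactor C_01 = 10
Entry delta = -1 - -3 = 2
Det delta = entry_delta * cofactor = 2 * 10 = 20

Answer: 20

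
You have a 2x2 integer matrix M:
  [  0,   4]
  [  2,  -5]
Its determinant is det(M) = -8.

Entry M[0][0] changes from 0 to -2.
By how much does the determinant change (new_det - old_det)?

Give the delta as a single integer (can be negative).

Answer: 10

Derivation:
Cofactor C_00 = -5
Entry delta = -2 - 0 = -2
Det delta = entry_delta * cofactor = -2 * -5 = 10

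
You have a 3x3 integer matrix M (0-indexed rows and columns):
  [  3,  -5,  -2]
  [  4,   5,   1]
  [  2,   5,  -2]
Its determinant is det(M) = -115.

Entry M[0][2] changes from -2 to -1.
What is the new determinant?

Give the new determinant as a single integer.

det is linear in row 0: changing M[0][2] by delta changes det by delta * cofactor(0,2).
Cofactor C_02 = (-1)^(0+2) * minor(0,2) = 10
Entry delta = -1 - -2 = 1
Det delta = 1 * 10 = 10
New det = -115 + 10 = -105

Answer: -105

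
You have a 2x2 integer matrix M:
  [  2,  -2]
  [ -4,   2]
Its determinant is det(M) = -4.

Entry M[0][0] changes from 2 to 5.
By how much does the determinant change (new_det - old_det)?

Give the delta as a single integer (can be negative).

Answer: 6

Derivation:
Cofactor C_00 = 2
Entry delta = 5 - 2 = 3
Det delta = entry_delta * cofactor = 3 * 2 = 6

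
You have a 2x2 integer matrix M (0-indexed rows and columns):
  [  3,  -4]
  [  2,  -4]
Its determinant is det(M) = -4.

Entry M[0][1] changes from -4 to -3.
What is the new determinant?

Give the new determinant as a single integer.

det is linear in row 0: changing M[0][1] by delta changes det by delta * cofactor(0,1).
Cofactor C_01 = (-1)^(0+1) * minor(0,1) = -2
Entry delta = -3 - -4 = 1
Det delta = 1 * -2 = -2
New det = -4 + -2 = -6

Answer: -6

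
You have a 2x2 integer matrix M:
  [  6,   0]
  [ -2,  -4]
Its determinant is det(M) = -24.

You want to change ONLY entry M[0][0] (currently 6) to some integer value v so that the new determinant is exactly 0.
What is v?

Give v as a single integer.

Answer: 0

Derivation:
det is linear in entry M[0][0]: det = old_det + (v - 6) * C_00
Cofactor C_00 = -4
Want det = 0: -24 + (v - 6) * -4 = 0
  (v - 6) = 24 / -4 = -6
  v = 6 + (-6) = 0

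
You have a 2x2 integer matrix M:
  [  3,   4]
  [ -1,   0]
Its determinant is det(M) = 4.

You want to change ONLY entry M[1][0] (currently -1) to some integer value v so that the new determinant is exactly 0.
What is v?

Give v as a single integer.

Answer: 0

Derivation:
det is linear in entry M[1][0]: det = old_det + (v - -1) * C_10
Cofactor C_10 = -4
Want det = 0: 4 + (v - -1) * -4 = 0
  (v - -1) = -4 / -4 = 1
  v = -1 + (1) = 0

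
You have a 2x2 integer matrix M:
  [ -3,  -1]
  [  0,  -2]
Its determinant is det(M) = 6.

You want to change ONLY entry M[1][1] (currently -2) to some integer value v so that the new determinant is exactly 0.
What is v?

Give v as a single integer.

Answer: 0

Derivation:
det is linear in entry M[1][1]: det = old_det + (v - -2) * C_11
Cofactor C_11 = -3
Want det = 0: 6 + (v - -2) * -3 = 0
  (v - -2) = -6 / -3 = 2
  v = -2 + (2) = 0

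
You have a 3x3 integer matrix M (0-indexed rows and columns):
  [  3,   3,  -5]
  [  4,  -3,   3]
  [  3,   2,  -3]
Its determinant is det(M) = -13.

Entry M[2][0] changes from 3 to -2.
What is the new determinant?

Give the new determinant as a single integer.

Answer: 17

Derivation:
det is linear in row 2: changing M[2][0] by delta changes det by delta * cofactor(2,0).
Cofactor C_20 = (-1)^(2+0) * minor(2,0) = -6
Entry delta = -2 - 3 = -5
Det delta = -5 * -6 = 30
New det = -13 + 30 = 17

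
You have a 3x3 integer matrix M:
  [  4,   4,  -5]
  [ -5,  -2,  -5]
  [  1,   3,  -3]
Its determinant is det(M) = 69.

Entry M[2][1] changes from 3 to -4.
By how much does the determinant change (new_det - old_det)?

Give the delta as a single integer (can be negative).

Cofactor C_21 = 45
Entry delta = -4 - 3 = -7
Det delta = entry_delta * cofactor = -7 * 45 = -315

Answer: -315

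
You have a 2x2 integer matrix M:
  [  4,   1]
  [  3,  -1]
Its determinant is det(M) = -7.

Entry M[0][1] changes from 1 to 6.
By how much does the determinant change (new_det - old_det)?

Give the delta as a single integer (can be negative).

Answer: -15

Derivation:
Cofactor C_01 = -3
Entry delta = 6 - 1 = 5
Det delta = entry_delta * cofactor = 5 * -3 = -15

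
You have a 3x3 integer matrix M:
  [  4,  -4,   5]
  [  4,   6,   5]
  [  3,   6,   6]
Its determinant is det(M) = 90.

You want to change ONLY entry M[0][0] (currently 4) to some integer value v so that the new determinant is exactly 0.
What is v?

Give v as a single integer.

Answer: -11

Derivation:
det is linear in entry M[0][0]: det = old_det + (v - 4) * C_00
Cofactor C_00 = 6
Want det = 0: 90 + (v - 4) * 6 = 0
  (v - 4) = -90 / 6 = -15
  v = 4 + (-15) = -11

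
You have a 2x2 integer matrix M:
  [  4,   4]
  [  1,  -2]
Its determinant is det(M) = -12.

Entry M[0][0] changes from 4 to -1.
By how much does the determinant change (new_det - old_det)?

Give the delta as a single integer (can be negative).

Cofactor C_00 = -2
Entry delta = -1 - 4 = -5
Det delta = entry_delta * cofactor = -5 * -2 = 10

Answer: 10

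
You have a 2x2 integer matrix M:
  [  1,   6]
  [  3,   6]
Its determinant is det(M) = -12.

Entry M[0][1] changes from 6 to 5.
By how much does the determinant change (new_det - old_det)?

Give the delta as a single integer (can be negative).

Answer: 3

Derivation:
Cofactor C_01 = -3
Entry delta = 5 - 6 = -1
Det delta = entry_delta * cofactor = -1 * -3 = 3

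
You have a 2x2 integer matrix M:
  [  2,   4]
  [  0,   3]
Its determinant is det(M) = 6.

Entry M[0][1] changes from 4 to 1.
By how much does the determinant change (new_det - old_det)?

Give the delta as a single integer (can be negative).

Answer: 0

Derivation:
Cofactor C_01 = 0
Entry delta = 1 - 4 = -3
Det delta = entry_delta * cofactor = -3 * 0 = 0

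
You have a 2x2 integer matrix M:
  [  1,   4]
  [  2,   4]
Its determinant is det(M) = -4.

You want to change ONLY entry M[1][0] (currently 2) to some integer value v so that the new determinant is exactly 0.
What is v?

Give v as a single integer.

det is linear in entry M[1][0]: det = old_det + (v - 2) * C_10
Cofactor C_10 = -4
Want det = 0: -4 + (v - 2) * -4 = 0
  (v - 2) = 4 / -4 = -1
  v = 2 + (-1) = 1

Answer: 1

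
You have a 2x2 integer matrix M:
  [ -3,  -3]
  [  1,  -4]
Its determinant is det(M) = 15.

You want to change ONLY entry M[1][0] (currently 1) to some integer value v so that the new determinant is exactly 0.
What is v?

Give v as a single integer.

det is linear in entry M[1][0]: det = old_det + (v - 1) * C_10
Cofactor C_10 = 3
Want det = 0: 15 + (v - 1) * 3 = 0
  (v - 1) = -15 / 3 = -5
  v = 1 + (-5) = -4

Answer: -4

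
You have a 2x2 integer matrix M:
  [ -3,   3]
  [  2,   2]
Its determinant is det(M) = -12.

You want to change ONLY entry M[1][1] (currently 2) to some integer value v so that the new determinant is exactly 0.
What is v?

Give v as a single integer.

Answer: -2

Derivation:
det is linear in entry M[1][1]: det = old_det + (v - 2) * C_11
Cofactor C_11 = -3
Want det = 0: -12 + (v - 2) * -3 = 0
  (v - 2) = 12 / -3 = -4
  v = 2 + (-4) = -2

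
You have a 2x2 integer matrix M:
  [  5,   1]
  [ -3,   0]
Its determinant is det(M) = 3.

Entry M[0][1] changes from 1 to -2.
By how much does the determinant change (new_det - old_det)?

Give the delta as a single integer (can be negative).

Answer: -9

Derivation:
Cofactor C_01 = 3
Entry delta = -2 - 1 = -3
Det delta = entry_delta * cofactor = -3 * 3 = -9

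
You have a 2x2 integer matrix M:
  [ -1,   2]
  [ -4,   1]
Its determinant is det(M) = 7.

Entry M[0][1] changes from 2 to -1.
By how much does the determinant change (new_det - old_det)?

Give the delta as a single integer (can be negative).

Cofactor C_01 = 4
Entry delta = -1 - 2 = -3
Det delta = entry_delta * cofactor = -3 * 4 = -12

Answer: -12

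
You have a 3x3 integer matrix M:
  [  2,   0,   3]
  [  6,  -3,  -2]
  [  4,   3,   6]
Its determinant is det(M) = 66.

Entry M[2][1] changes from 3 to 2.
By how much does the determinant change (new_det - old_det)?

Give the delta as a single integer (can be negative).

Answer: -22

Derivation:
Cofactor C_21 = 22
Entry delta = 2 - 3 = -1
Det delta = entry_delta * cofactor = -1 * 22 = -22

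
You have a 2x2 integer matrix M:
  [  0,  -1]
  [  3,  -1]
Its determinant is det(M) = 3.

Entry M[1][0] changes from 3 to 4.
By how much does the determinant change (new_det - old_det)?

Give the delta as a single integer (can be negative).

Cofactor C_10 = 1
Entry delta = 4 - 3 = 1
Det delta = entry_delta * cofactor = 1 * 1 = 1

Answer: 1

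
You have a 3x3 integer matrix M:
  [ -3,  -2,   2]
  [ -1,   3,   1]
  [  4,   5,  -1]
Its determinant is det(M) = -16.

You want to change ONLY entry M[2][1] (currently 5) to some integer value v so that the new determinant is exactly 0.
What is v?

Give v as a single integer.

det is linear in entry M[2][1]: det = old_det + (v - 5) * C_21
Cofactor C_21 = 1
Want det = 0: -16 + (v - 5) * 1 = 0
  (v - 5) = 16 / 1 = 16
  v = 5 + (16) = 21

Answer: 21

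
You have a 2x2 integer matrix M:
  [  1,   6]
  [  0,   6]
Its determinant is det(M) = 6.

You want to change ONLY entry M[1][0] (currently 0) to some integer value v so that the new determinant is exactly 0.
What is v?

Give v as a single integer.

Answer: 1

Derivation:
det is linear in entry M[1][0]: det = old_det + (v - 0) * C_10
Cofactor C_10 = -6
Want det = 0: 6 + (v - 0) * -6 = 0
  (v - 0) = -6 / -6 = 1
  v = 0 + (1) = 1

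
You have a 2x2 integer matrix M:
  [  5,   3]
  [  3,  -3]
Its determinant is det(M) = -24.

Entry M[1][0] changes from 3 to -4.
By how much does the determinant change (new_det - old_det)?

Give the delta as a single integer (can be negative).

Answer: 21

Derivation:
Cofactor C_10 = -3
Entry delta = -4 - 3 = -7
Det delta = entry_delta * cofactor = -7 * -3 = 21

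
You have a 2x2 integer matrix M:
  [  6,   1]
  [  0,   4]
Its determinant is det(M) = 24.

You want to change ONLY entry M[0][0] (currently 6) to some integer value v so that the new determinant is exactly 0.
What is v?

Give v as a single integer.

det is linear in entry M[0][0]: det = old_det + (v - 6) * C_00
Cofactor C_00 = 4
Want det = 0: 24 + (v - 6) * 4 = 0
  (v - 6) = -24 / 4 = -6
  v = 6 + (-6) = 0

Answer: 0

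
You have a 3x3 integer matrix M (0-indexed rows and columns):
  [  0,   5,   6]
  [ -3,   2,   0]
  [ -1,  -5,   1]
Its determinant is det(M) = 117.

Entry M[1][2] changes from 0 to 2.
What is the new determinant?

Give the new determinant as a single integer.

Answer: 107

Derivation:
det is linear in row 1: changing M[1][2] by delta changes det by delta * cofactor(1,2).
Cofactor C_12 = (-1)^(1+2) * minor(1,2) = -5
Entry delta = 2 - 0 = 2
Det delta = 2 * -5 = -10
New det = 117 + -10 = 107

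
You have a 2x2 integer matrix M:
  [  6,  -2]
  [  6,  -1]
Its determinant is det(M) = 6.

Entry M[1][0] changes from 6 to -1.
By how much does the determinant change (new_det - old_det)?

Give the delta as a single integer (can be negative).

Answer: -14

Derivation:
Cofactor C_10 = 2
Entry delta = -1 - 6 = -7
Det delta = entry_delta * cofactor = -7 * 2 = -14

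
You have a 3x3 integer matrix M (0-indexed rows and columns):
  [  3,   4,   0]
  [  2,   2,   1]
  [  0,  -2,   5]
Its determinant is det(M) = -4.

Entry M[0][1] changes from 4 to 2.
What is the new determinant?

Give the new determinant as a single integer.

det is linear in row 0: changing M[0][1] by delta changes det by delta * cofactor(0,1).
Cofactor C_01 = (-1)^(0+1) * minor(0,1) = -10
Entry delta = 2 - 4 = -2
Det delta = -2 * -10 = 20
New det = -4 + 20 = 16

Answer: 16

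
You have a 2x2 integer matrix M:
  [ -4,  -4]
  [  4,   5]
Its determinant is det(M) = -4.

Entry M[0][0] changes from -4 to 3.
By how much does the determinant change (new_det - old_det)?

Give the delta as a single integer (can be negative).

Cofactor C_00 = 5
Entry delta = 3 - -4 = 7
Det delta = entry_delta * cofactor = 7 * 5 = 35

Answer: 35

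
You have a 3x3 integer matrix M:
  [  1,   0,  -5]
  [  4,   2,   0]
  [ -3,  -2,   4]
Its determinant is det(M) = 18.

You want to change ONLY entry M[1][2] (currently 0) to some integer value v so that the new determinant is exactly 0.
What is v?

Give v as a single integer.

det is linear in entry M[1][2]: det = old_det + (v - 0) * C_12
Cofactor C_12 = 2
Want det = 0: 18 + (v - 0) * 2 = 0
  (v - 0) = -18 / 2 = -9
  v = 0 + (-9) = -9

Answer: -9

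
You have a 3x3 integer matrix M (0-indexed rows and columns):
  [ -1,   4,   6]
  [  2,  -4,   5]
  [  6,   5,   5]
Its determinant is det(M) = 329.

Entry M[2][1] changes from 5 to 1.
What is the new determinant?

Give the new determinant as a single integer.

Answer: 261

Derivation:
det is linear in row 2: changing M[2][1] by delta changes det by delta * cofactor(2,1).
Cofactor C_21 = (-1)^(2+1) * minor(2,1) = 17
Entry delta = 1 - 5 = -4
Det delta = -4 * 17 = -68
New det = 329 + -68 = 261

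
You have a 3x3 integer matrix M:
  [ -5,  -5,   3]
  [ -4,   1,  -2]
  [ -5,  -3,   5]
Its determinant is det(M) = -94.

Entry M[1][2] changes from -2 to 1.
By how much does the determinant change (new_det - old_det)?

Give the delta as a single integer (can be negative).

Answer: 30

Derivation:
Cofactor C_12 = 10
Entry delta = 1 - -2 = 3
Det delta = entry_delta * cofactor = 3 * 10 = 30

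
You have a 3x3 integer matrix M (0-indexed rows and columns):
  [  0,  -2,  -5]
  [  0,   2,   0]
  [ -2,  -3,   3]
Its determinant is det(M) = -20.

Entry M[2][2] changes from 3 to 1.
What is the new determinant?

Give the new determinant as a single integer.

Answer: -20

Derivation:
det is linear in row 2: changing M[2][2] by delta changes det by delta * cofactor(2,2).
Cofactor C_22 = (-1)^(2+2) * minor(2,2) = 0
Entry delta = 1 - 3 = -2
Det delta = -2 * 0 = 0
New det = -20 + 0 = -20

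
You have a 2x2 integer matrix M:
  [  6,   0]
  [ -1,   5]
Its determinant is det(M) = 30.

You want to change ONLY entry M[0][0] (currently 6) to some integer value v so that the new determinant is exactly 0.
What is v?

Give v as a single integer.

det is linear in entry M[0][0]: det = old_det + (v - 6) * C_00
Cofactor C_00 = 5
Want det = 0: 30 + (v - 6) * 5 = 0
  (v - 6) = -30 / 5 = -6
  v = 6 + (-6) = 0

Answer: 0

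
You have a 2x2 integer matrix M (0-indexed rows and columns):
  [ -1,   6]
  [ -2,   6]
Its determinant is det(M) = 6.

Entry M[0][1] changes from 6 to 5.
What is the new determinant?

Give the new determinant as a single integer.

det is linear in row 0: changing M[0][1] by delta changes det by delta * cofactor(0,1).
Cofactor C_01 = (-1)^(0+1) * minor(0,1) = 2
Entry delta = 5 - 6 = -1
Det delta = -1 * 2 = -2
New det = 6 + -2 = 4

Answer: 4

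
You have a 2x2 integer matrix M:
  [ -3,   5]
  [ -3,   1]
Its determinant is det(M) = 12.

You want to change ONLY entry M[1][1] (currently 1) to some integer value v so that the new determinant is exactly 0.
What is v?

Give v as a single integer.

det is linear in entry M[1][1]: det = old_det + (v - 1) * C_11
Cofactor C_11 = -3
Want det = 0: 12 + (v - 1) * -3 = 0
  (v - 1) = -12 / -3 = 4
  v = 1 + (4) = 5

Answer: 5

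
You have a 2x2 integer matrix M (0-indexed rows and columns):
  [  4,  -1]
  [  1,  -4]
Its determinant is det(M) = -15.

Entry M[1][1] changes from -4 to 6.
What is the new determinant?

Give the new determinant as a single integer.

det is linear in row 1: changing M[1][1] by delta changes det by delta * cofactor(1,1).
Cofactor C_11 = (-1)^(1+1) * minor(1,1) = 4
Entry delta = 6 - -4 = 10
Det delta = 10 * 4 = 40
New det = -15 + 40 = 25

Answer: 25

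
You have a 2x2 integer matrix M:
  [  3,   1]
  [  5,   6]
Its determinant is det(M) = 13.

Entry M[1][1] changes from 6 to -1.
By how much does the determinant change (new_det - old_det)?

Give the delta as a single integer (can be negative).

Answer: -21

Derivation:
Cofactor C_11 = 3
Entry delta = -1 - 6 = -7
Det delta = entry_delta * cofactor = -7 * 3 = -21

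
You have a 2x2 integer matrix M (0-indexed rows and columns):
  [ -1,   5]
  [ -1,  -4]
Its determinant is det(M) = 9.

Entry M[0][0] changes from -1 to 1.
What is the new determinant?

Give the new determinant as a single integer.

Answer: 1

Derivation:
det is linear in row 0: changing M[0][0] by delta changes det by delta * cofactor(0,0).
Cofactor C_00 = (-1)^(0+0) * minor(0,0) = -4
Entry delta = 1 - -1 = 2
Det delta = 2 * -4 = -8
New det = 9 + -8 = 1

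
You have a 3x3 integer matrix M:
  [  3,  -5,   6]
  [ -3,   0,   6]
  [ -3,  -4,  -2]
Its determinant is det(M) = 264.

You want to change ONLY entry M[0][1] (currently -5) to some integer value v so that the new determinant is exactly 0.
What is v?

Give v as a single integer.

Answer: 6

Derivation:
det is linear in entry M[0][1]: det = old_det + (v - -5) * C_01
Cofactor C_01 = -24
Want det = 0: 264 + (v - -5) * -24 = 0
  (v - -5) = -264 / -24 = 11
  v = -5 + (11) = 6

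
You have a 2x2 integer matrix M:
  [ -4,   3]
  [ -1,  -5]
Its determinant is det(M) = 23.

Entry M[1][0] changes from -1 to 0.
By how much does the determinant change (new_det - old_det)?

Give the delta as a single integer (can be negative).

Answer: -3

Derivation:
Cofactor C_10 = -3
Entry delta = 0 - -1 = 1
Det delta = entry_delta * cofactor = 1 * -3 = -3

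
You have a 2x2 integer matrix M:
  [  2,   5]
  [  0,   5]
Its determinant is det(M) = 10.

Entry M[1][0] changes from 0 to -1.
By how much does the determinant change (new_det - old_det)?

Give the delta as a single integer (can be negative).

Answer: 5

Derivation:
Cofactor C_10 = -5
Entry delta = -1 - 0 = -1
Det delta = entry_delta * cofactor = -1 * -5 = 5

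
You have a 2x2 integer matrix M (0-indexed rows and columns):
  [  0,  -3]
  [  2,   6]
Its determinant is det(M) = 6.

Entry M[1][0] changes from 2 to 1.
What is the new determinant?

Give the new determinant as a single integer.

Answer: 3

Derivation:
det is linear in row 1: changing M[1][0] by delta changes det by delta * cofactor(1,0).
Cofactor C_10 = (-1)^(1+0) * minor(1,0) = 3
Entry delta = 1 - 2 = -1
Det delta = -1 * 3 = -3
New det = 6 + -3 = 3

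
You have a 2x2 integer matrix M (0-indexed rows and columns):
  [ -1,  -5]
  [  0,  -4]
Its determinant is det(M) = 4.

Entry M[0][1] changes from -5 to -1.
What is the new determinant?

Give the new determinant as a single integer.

Answer: 4

Derivation:
det is linear in row 0: changing M[0][1] by delta changes det by delta * cofactor(0,1).
Cofactor C_01 = (-1)^(0+1) * minor(0,1) = 0
Entry delta = -1 - -5 = 4
Det delta = 4 * 0 = 0
New det = 4 + 0 = 4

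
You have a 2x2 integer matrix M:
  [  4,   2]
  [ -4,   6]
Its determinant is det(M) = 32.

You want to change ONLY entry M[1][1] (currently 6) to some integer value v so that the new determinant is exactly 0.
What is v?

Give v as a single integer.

Answer: -2

Derivation:
det is linear in entry M[1][1]: det = old_det + (v - 6) * C_11
Cofactor C_11 = 4
Want det = 0: 32 + (v - 6) * 4 = 0
  (v - 6) = -32 / 4 = -8
  v = 6 + (-8) = -2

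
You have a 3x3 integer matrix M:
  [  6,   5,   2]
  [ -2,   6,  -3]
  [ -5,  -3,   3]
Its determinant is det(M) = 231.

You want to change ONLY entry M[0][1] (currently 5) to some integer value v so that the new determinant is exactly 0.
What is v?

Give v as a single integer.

Answer: -6

Derivation:
det is linear in entry M[0][1]: det = old_det + (v - 5) * C_01
Cofactor C_01 = 21
Want det = 0: 231 + (v - 5) * 21 = 0
  (v - 5) = -231 / 21 = -11
  v = 5 + (-11) = -6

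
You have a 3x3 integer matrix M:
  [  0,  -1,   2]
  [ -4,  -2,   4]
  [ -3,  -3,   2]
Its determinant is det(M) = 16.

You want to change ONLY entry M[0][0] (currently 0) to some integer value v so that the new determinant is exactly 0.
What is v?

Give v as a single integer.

det is linear in entry M[0][0]: det = old_det + (v - 0) * C_00
Cofactor C_00 = 8
Want det = 0: 16 + (v - 0) * 8 = 0
  (v - 0) = -16 / 8 = -2
  v = 0 + (-2) = -2

Answer: -2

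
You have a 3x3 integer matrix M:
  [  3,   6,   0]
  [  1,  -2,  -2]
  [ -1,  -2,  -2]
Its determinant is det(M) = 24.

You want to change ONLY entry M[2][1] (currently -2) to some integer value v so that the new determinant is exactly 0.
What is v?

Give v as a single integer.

Answer: -6

Derivation:
det is linear in entry M[2][1]: det = old_det + (v - -2) * C_21
Cofactor C_21 = 6
Want det = 0: 24 + (v - -2) * 6 = 0
  (v - -2) = -24 / 6 = -4
  v = -2 + (-4) = -6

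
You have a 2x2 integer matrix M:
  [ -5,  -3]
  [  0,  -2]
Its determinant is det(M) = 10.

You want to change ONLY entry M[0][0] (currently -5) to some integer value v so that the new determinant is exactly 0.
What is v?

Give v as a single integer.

det is linear in entry M[0][0]: det = old_det + (v - -5) * C_00
Cofactor C_00 = -2
Want det = 0: 10 + (v - -5) * -2 = 0
  (v - -5) = -10 / -2 = 5
  v = -5 + (5) = 0

Answer: 0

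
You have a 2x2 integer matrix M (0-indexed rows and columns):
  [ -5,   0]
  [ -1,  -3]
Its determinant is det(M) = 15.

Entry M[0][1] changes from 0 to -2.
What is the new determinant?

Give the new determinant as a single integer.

Answer: 13

Derivation:
det is linear in row 0: changing M[0][1] by delta changes det by delta * cofactor(0,1).
Cofactor C_01 = (-1)^(0+1) * minor(0,1) = 1
Entry delta = -2 - 0 = -2
Det delta = -2 * 1 = -2
New det = 15 + -2 = 13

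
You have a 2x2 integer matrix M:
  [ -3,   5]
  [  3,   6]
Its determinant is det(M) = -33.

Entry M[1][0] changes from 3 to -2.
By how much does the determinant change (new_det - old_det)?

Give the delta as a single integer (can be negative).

Answer: 25

Derivation:
Cofactor C_10 = -5
Entry delta = -2 - 3 = -5
Det delta = entry_delta * cofactor = -5 * -5 = 25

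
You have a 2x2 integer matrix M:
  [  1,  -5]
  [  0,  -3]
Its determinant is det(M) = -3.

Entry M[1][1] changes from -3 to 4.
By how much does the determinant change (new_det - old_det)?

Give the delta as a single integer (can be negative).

Cofactor C_11 = 1
Entry delta = 4 - -3 = 7
Det delta = entry_delta * cofactor = 7 * 1 = 7

Answer: 7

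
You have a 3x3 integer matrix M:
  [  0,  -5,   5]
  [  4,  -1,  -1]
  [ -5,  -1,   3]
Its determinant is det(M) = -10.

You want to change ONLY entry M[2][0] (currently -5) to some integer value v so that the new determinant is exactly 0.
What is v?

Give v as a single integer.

Answer: -4

Derivation:
det is linear in entry M[2][0]: det = old_det + (v - -5) * C_20
Cofactor C_20 = 10
Want det = 0: -10 + (v - -5) * 10 = 0
  (v - -5) = 10 / 10 = 1
  v = -5 + (1) = -4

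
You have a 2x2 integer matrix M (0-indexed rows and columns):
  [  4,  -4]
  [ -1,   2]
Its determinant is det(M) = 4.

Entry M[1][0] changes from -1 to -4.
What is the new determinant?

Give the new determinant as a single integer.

Answer: -8

Derivation:
det is linear in row 1: changing M[1][0] by delta changes det by delta * cofactor(1,0).
Cofactor C_10 = (-1)^(1+0) * minor(1,0) = 4
Entry delta = -4 - -1 = -3
Det delta = -3 * 4 = -12
New det = 4 + -12 = -8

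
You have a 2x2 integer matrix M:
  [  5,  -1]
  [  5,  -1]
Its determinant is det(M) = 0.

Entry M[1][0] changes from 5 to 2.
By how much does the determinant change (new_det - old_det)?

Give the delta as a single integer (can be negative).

Cofactor C_10 = 1
Entry delta = 2 - 5 = -3
Det delta = entry_delta * cofactor = -3 * 1 = -3

Answer: -3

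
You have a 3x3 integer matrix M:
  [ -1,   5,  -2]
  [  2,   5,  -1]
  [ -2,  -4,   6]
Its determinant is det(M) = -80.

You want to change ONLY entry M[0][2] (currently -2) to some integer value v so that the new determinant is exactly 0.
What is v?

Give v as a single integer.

Answer: 38

Derivation:
det is linear in entry M[0][2]: det = old_det + (v - -2) * C_02
Cofactor C_02 = 2
Want det = 0: -80 + (v - -2) * 2 = 0
  (v - -2) = 80 / 2 = 40
  v = -2 + (40) = 38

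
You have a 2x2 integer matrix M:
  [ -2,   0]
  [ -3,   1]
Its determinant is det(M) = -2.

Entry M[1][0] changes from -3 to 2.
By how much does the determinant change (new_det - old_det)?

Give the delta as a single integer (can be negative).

Cofactor C_10 = 0
Entry delta = 2 - -3 = 5
Det delta = entry_delta * cofactor = 5 * 0 = 0

Answer: 0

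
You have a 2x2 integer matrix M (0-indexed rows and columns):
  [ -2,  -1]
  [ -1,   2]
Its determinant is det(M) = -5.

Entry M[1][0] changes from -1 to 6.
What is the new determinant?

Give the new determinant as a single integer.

det is linear in row 1: changing M[1][0] by delta changes det by delta * cofactor(1,0).
Cofactor C_10 = (-1)^(1+0) * minor(1,0) = 1
Entry delta = 6 - -1 = 7
Det delta = 7 * 1 = 7
New det = -5 + 7 = 2

Answer: 2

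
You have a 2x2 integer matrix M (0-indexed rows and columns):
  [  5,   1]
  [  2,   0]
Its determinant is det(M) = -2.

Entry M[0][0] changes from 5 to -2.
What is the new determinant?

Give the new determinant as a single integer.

Answer: -2

Derivation:
det is linear in row 0: changing M[0][0] by delta changes det by delta * cofactor(0,0).
Cofactor C_00 = (-1)^(0+0) * minor(0,0) = 0
Entry delta = -2 - 5 = -7
Det delta = -7 * 0 = 0
New det = -2 + 0 = -2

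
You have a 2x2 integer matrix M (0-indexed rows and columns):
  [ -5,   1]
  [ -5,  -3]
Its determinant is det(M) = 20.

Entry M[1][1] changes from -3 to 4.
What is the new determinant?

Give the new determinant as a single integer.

det is linear in row 1: changing M[1][1] by delta changes det by delta * cofactor(1,1).
Cofactor C_11 = (-1)^(1+1) * minor(1,1) = -5
Entry delta = 4 - -3 = 7
Det delta = 7 * -5 = -35
New det = 20 + -35 = -15

Answer: -15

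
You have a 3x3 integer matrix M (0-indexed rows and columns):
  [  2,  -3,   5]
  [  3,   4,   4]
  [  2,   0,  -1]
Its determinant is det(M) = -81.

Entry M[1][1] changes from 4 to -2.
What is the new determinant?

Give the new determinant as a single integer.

Answer: -9

Derivation:
det is linear in row 1: changing M[1][1] by delta changes det by delta * cofactor(1,1).
Cofactor C_11 = (-1)^(1+1) * minor(1,1) = -12
Entry delta = -2 - 4 = -6
Det delta = -6 * -12 = 72
New det = -81 + 72 = -9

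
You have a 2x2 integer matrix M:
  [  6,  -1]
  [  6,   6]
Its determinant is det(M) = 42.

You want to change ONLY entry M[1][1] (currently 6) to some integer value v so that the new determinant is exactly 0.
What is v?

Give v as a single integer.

det is linear in entry M[1][1]: det = old_det + (v - 6) * C_11
Cofactor C_11 = 6
Want det = 0: 42 + (v - 6) * 6 = 0
  (v - 6) = -42 / 6 = -7
  v = 6 + (-7) = -1

Answer: -1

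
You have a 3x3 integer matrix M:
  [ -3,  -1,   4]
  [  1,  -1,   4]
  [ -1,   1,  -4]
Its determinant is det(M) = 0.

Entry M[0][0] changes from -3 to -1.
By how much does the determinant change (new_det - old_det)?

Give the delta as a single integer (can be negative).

Cofactor C_00 = 0
Entry delta = -1 - -3 = 2
Det delta = entry_delta * cofactor = 2 * 0 = 0

Answer: 0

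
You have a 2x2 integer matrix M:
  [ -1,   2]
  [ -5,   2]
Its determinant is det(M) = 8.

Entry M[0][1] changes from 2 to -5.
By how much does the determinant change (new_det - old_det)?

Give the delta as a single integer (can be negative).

Cofactor C_01 = 5
Entry delta = -5 - 2 = -7
Det delta = entry_delta * cofactor = -7 * 5 = -35

Answer: -35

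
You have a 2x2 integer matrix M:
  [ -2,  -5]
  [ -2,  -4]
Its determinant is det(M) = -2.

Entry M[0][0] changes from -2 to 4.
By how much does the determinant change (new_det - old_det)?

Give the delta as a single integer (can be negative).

Cofactor C_00 = -4
Entry delta = 4 - -2 = 6
Det delta = entry_delta * cofactor = 6 * -4 = -24

Answer: -24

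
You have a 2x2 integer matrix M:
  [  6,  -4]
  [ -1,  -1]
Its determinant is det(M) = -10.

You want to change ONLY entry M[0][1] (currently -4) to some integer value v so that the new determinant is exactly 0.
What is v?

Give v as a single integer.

Answer: 6

Derivation:
det is linear in entry M[0][1]: det = old_det + (v - -4) * C_01
Cofactor C_01 = 1
Want det = 0: -10 + (v - -4) * 1 = 0
  (v - -4) = 10 / 1 = 10
  v = -4 + (10) = 6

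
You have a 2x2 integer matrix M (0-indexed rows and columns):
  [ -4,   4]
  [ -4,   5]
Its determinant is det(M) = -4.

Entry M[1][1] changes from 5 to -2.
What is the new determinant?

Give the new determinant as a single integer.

Answer: 24

Derivation:
det is linear in row 1: changing M[1][1] by delta changes det by delta * cofactor(1,1).
Cofactor C_11 = (-1)^(1+1) * minor(1,1) = -4
Entry delta = -2 - 5 = -7
Det delta = -7 * -4 = 28
New det = -4 + 28 = 24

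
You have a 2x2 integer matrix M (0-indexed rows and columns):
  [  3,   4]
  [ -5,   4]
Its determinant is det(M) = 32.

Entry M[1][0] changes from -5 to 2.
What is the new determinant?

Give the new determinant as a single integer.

Answer: 4

Derivation:
det is linear in row 1: changing M[1][0] by delta changes det by delta * cofactor(1,0).
Cofactor C_10 = (-1)^(1+0) * minor(1,0) = -4
Entry delta = 2 - -5 = 7
Det delta = 7 * -4 = -28
New det = 32 + -28 = 4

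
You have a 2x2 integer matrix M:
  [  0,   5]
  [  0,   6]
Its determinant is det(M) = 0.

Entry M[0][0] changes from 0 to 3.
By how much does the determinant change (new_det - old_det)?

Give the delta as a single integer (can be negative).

Answer: 18

Derivation:
Cofactor C_00 = 6
Entry delta = 3 - 0 = 3
Det delta = entry_delta * cofactor = 3 * 6 = 18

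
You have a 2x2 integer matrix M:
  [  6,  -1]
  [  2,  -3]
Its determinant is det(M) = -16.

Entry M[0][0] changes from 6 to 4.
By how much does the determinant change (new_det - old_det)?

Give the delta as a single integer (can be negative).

Answer: 6

Derivation:
Cofactor C_00 = -3
Entry delta = 4 - 6 = -2
Det delta = entry_delta * cofactor = -2 * -3 = 6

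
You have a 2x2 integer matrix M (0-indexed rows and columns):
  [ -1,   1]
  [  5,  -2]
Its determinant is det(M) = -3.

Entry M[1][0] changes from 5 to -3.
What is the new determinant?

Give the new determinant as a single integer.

Answer: 5

Derivation:
det is linear in row 1: changing M[1][0] by delta changes det by delta * cofactor(1,0).
Cofactor C_10 = (-1)^(1+0) * minor(1,0) = -1
Entry delta = -3 - 5 = -8
Det delta = -8 * -1 = 8
New det = -3 + 8 = 5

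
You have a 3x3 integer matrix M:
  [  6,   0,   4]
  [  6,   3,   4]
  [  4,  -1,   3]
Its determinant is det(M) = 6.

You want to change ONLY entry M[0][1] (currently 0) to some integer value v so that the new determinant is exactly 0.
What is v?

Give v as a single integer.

Answer: 3

Derivation:
det is linear in entry M[0][1]: det = old_det + (v - 0) * C_01
Cofactor C_01 = -2
Want det = 0: 6 + (v - 0) * -2 = 0
  (v - 0) = -6 / -2 = 3
  v = 0 + (3) = 3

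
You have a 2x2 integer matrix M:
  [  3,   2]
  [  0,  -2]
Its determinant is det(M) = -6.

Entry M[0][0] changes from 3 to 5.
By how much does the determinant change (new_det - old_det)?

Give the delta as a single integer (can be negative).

Answer: -4

Derivation:
Cofactor C_00 = -2
Entry delta = 5 - 3 = 2
Det delta = entry_delta * cofactor = 2 * -2 = -4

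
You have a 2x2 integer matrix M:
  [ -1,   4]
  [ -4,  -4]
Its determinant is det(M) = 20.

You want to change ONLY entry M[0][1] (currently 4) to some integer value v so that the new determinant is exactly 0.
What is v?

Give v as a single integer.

Answer: -1

Derivation:
det is linear in entry M[0][1]: det = old_det + (v - 4) * C_01
Cofactor C_01 = 4
Want det = 0: 20 + (v - 4) * 4 = 0
  (v - 4) = -20 / 4 = -5
  v = 4 + (-5) = -1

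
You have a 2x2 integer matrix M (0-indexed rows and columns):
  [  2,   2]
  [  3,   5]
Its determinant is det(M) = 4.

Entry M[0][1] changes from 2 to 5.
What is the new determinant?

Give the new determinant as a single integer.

det is linear in row 0: changing M[0][1] by delta changes det by delta * cofactor(0,1).
Cofactor C_01 = (-1)^(0+1) * minor(0,1) = -3
Entry delta = 5 - 2 = 3
Det delta = 3 * -3 = -9
New det = 4 + -9 = -5

Answer: -5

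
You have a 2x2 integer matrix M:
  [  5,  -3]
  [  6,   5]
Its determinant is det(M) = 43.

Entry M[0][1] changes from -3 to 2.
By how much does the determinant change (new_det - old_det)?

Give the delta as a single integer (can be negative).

Answer: -30

Derivation:
Cofactor C_01 = -6
Entry delta = 2 - -3 = 5
Det delta = entry_delta * cofactor = 5 * -6 = -30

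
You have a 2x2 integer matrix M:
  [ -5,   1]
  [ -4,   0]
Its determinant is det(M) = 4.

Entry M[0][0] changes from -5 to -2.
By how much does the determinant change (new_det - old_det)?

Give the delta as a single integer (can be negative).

Answer: 0

Derivation:
Cofactor C_00 = 0
Entry delta = -2 - -5 = 3
Det delta = entry_delta * cofactor = 3 * 0 = 0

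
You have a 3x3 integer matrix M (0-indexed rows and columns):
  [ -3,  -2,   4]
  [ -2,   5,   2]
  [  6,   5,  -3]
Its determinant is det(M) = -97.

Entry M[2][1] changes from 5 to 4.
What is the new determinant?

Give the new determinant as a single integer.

det is linear in row 2: changing M[2][1] by delta changes det by delta * cofactor(2,1).
Cofactor C_21 = (-1)^(2+1) * minor(2,1) = -2
Entry delta = 4 - 5 = -1
Det delta = -1 * -2 = 2
New det = -97 + 2 = -95

Answer: -95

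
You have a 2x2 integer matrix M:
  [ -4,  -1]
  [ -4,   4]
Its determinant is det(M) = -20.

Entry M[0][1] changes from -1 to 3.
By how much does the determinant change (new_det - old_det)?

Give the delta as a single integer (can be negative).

Cofactor C_01 = 4
Entry delta = 3 - -1 = 4
Det delta = entry_delta * cofactor = 4 * 4 = 16

Answer: 16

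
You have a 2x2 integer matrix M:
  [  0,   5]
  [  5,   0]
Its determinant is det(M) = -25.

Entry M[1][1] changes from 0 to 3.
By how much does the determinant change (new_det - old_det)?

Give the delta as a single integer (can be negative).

Cofactor C_11 = 0
Entry delta = 3 - 0 = 3
Det delta = entry_delta * cofactor = 3 * 0 = 0

Answer: 0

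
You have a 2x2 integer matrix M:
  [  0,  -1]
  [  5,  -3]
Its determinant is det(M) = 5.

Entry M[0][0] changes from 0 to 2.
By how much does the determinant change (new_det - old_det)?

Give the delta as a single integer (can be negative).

Answer: -6

Derivation:
Cofactor C_00 = -3
Entry delta = 2 - 0 = 2
Det delta = entry_delta * cofactor = 2 * -3 = -6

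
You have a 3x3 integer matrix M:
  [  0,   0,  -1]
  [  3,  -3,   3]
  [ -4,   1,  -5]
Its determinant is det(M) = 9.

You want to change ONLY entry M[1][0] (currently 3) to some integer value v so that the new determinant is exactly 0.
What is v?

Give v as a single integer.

det is linear in entry M[1][0]: det = old_det + (v - 3) * C_10
Cofactor C_10 = -1
Want det = 0: 9 + (v - 3) * -1 = 0
  (v - 3) = -9 / -1 = 9
  v = 3 + (9) = 12

Answer: 12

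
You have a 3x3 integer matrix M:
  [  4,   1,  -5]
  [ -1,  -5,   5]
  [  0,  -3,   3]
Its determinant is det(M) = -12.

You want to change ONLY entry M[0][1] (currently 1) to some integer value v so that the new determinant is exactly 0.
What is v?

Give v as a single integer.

det is linear in entry M[0][1]: det = old_det + (v - 1) * C_01
Cofactor C_01 = 3
Want det = 0: -12 + (v - 1) * 3 = 0
  (v - 1) = 12 / 3 = 4
  v = 1 + (4) = 5

Answer: 5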